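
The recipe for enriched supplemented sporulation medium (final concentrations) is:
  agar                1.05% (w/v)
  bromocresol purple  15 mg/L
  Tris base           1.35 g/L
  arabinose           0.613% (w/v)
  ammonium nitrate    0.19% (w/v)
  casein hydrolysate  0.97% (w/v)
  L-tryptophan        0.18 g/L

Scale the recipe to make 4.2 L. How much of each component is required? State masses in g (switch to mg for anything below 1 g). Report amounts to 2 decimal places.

agar 44.10 g; bromocresol purple 63.00 mg; Tris base 5.67 g; arabinose 25.75 g; ammonium nitrate 7.98 g; casein hydrolysate 40.74 g; L-tryptophan 756.00 mg

Scale factor relative to 1 L: 4.2.
agar: 1.05% w/v = 10.5 g/L → 10.5 × 4.2 L = 44.10 g
bromocresol purple: 15 mg/L × 4.2 L = 63.00 mg
Tris base: 1.35 g/L × 4.2 L = 5.67 g
arabinose: 0.613 g per 100 mL × 4200 mL ÷ 100 = 25.75 g
ammonium nitrate: 0.19% w/v = 1.9 g/L → 1.9 × 4.2 L = 7.98 g
casein hydrolysate: 0.97% w/v = 9.7 g/L → 9.7 × 4.2 L = 40.74 g
L-tryptophan: 0.18 g/L × 4.2 L = 0.756 g = 756.00 mg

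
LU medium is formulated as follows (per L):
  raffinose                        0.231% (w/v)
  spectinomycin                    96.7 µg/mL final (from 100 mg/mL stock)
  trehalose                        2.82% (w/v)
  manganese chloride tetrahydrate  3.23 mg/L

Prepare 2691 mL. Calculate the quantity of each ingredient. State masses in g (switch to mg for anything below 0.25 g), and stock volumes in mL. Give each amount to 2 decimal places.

raffinose 6.22 g; spectinomycin 2.60 mL; trehalose 75.89 g; manganese chloride tetrahydrate 8.69 mg

Working volume: 2691 mL = 2.691 L.
raffinose: 0.231% w/v = 2.31 g/L → 2.31 × 2.691 L = 6.22 g
spectinomycin: dilute stock: 96.7 µg/mL × 2691 mL ÷ 100000 µg/mL = 2.60 mL
trehalose: 2.82% w/v = 28.2 g/L → 28.2 × 2.691 L = 75.89 g
manganese chloride tetrahydrate: 3.23 mg/L × 2.691 L = 8.69 mg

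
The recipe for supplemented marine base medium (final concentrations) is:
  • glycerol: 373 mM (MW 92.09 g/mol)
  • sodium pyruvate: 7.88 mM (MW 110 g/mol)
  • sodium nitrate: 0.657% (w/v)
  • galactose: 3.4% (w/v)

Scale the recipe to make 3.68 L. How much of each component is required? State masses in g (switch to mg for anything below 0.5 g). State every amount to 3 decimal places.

Scale factor relative to 1 L: 3.68.
glycerol: 373 mmol/L × 92.09 g/mol × 3.68 L ÷ 1000 = 126.406 g
sodium pyruvate: 7.88 mmol/L × 110 g/mol × 3.68 L ÷ 1000 = 3.190 g
sodium nitrate: 0.657% w/v = 6.57 g/L → 6.57 × 3.68 L = 24.178 g
galactose: 3.4% w/v = 34 g/L → 34 × 3.68 L = 125.120 g

glycerol 126.406 g; sodium pyruvate 3.190 g; sodium nitrate 24.178 g; galactose 125.120 g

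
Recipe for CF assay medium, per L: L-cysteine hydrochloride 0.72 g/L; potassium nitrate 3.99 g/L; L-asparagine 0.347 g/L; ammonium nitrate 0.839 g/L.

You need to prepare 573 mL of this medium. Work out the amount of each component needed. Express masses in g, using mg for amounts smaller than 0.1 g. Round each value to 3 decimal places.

Scale factor relative to 1 L: 0.573.
L-cysteine hydrochloride: 0.72 g/L × 0.573 L = 0.413 g
potassium nitrate: 3.99 g/L × 0.573 L = 2.286 g
L-asparagine: 0.347 g/L × 0.573 L = 0.199 g
ammonium nitrate: 0.839 g/L × 0.573 L = 0.481 g

L-cysteine hydrochloride 0.413 g; potassium nitrate 2.286 g; L-asparagine 0.199 g; ammonium nitrate 0.481 g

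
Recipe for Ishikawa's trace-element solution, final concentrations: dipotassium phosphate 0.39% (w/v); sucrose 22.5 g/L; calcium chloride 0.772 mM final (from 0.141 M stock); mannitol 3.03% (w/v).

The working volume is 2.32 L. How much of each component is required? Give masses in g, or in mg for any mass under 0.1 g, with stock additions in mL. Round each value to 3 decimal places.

Scale factor relative to 1 L: 2.32.
dipotassium phosphate: 0.39 g per 100 mL × 2320 mL ÷ 100 = 9.048 g
sucrose: 22.5 g/L × 2.32 L = 52.200 g
calcium chloride: V = C2·V2/C1 = 0.772 mM × 2320 mL ÷ 141 mM = 12.702 mL
mannitol: 3.03 g per 100 mL × 2320 mL ÷ 100 = 70.296 g

dipotassium phosphate 9.048 g; sucrose 52.200 g; calcium chloride 12.702 mL; mannitol 70.296 g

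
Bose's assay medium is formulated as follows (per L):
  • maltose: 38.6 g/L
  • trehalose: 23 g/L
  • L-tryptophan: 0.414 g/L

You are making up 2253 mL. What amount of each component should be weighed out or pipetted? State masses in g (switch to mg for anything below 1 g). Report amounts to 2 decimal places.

maltose 86.97 g; trehalose 51.82 g; L-tryptophan 932.74 mg

Target volume = 2253 mL = 2.253 L.
maltose: 38.6 g/L × 2.253 L = 86.97 g
trehalose: 23 g/L × 2.253 L = 51.82 g
L-tryptophan: 0.414 g/L × 2.253 L = 0.932742 g = 932.74 mg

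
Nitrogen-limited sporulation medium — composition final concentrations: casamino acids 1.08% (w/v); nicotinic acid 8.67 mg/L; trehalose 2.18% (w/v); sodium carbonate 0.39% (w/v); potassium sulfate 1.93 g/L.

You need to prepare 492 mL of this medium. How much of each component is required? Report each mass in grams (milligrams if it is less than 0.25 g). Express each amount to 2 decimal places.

casamino acids 5.31 g; nicotinic acid 4.27 mg; trehalose 10.73 g; sodium carbonate 1.92 g; potassium sulfate 0.95 g

Working volume: 492 mL = 0.492 L.
casamino acids: 1.08 g per 100 mL × 492 mL ÷ 100 = 5.31 g
nicotinic acid: 8.67 mg/L × 0.492 L = 4.27 mg
trehalose: 2.18% w/v = 21.8 g/L → 21.8 × 0.492 L = 10.73 g
sodium carbonate: 0.39 g per 100 mL × 492 mL ÷ 100 = 1.92 g
potassium sulfate: 1.93 g/L × 0.492 L = 0.95 g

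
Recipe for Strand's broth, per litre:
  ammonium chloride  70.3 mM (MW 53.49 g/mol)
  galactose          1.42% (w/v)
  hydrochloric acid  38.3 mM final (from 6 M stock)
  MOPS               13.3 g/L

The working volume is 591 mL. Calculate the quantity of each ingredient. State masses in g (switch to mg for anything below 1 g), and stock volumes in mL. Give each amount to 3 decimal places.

ammonium chloride 2.222 g; galactose 8.392 g; hydrochloric acid 3.773 mL; MOPS 7.860 g

Scale factor relative to 1 L: 0.591.
ammonium chloride: 70.3 mmol/L × 53.49 g/mol × 0.591 L ÷ 1000 = 2.222 g
galactose: 1.42% w/v = 14.2 g/L → 14.2 × 0.591 L = 8.392 g
hydrochloric acid: C1V1 = C2V2 → 38.3 mM × 591 mL ÷ 6000 mM = 3.773 mL
MOPS: 13.3 g/L × 0.591 L = 7.860 g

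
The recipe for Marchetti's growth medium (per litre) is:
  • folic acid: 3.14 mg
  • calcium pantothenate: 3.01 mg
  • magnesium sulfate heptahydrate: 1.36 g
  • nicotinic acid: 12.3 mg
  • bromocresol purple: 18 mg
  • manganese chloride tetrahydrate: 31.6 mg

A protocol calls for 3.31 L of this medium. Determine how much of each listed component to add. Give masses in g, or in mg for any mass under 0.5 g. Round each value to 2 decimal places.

folic acid 10.39 mg; calcium pantothenate 9.96 mg; magnesium sulfate heptahydrate 4.50 g; nicotinic acid 40.71 mg; bromocresol purple 59.58 mg; manganese chloride tetrahydrate 104.60 mg

Ratio of target to recipe volume: 3310 / 1000 = 3.31.
folic acid: 3.14 mg × (3310 mL / 1000 mL) = 10.39 mg
calcium pantothenate: 3.01 mg × (3310 mL / 1000 mL) = 9.96 mg
magnesium sulfate heptahydrate: 1.36 g × (3310 mL / 1000 mL) = 4.50 g
nicotinic acid: 12.3 mg × (3310 mL / 1000 mL) = 40.71 mg
bromocresol purple: 18 mg × (3310 mL / 1000 mL) = 59.58 mg
manganese chloride tetrahydrate: 31.6 mg × (3310 mL / 1000 mL) = 104.60 mg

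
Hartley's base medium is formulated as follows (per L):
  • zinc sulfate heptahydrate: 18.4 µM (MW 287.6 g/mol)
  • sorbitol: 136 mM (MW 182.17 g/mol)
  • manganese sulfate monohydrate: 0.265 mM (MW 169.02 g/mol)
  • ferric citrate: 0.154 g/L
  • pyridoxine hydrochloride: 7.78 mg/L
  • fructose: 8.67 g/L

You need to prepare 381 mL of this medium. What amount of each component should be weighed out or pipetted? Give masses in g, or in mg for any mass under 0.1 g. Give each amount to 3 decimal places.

Target volume = 381 mL = 0.381 L.
zinc sulfate heptahydrate: 18.4 µmol/L × 287.6 g/mol × 0.381 L ÷ 1000 = 2.016 mg
sorbitol: 136 mmol/L × 182.17 g/mol × 0.381 L ÷ 1000 = 9.439 g
manganese sulfate monohydrate: 0.265 mmol/L × 169.02 mg/mmol × 0.381 L = 17.065 mg
ferric citrate: 0.154 g/L × 0.381 L = 0.058674 g = 58.674 mg
pyridoxine hydrochloride: 7.78 mg/L × 0.381 L = 2.964 mg
fructose: 8.67 g/L × 0.381 L = 3.303 g

zinc sulfate heptahydrate 2.016 mg; sorbitol 9.439 g; manganese sulfate monohydrate 17.065 mg; ferric citrate 58.674 mg; pyridoxine hydrochloride 2.964 mg; fructose 3.303 g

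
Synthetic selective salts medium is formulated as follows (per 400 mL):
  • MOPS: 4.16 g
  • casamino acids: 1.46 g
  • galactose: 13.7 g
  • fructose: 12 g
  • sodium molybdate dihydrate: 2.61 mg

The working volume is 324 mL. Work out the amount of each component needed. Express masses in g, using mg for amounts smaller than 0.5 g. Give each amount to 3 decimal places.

Ratio of target to recipe volume: 324 / 400 = 0.81.
MOPS: 4.16 g × (324 mL / 400 mL) = 3.370 g
casamino acids: 1.46 g × (324 mL / 400 mL) = 1.183 g
galactose: 13.7 g × (324 mL / 400 mL) = 11.097 g
fructose: 12 g × (324 mL / 400 mL) = 9.720 g
sodium molybdate dihydrate: 2.61 mg × (324 mL / 400 mL) = 2.114 mg

MOPS 3.370 g; casamino acids 1.183 g; galactose 11.097 g; fructose 9.720 g; sodium molybdate dihydrate 2.114 mg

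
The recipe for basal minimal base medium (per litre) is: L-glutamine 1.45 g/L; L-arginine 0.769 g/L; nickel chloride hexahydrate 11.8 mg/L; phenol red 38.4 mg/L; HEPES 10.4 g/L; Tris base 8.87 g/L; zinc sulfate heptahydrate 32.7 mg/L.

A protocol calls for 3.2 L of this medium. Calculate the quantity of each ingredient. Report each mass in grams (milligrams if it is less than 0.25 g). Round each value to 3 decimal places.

L-glutamine 4.640 g; L-arginine 2.461 g; nickel chloride hexahydrate 37.760 mg; phenol red 122.880 mg; HEPES 33.280 g; Tris base 28.384 g; zinc sulfate heptahydrate 104.640 mg

Scale factor relative to 1 L: 3.2.
L-glutamine: 1.45 g/L × 3.2 L = 4.640 g
L-arginine: 0.769 g/L × 3.2 L = 2.461 g
nickel chloride hexahydrate: 11.8 mg/L × 3.2 L = 37.760 mg
phenol red: 38.4 mg/L × 3.2 L = 122.880 mg
HEPES: 10.4 g/L × 3.2 L = 33.280 g
Tris base: 8.87 g/L × 3.2 L = 28.384 g
zinc sulfate heptahydrate: 32.7 mg/L × 3.2 L = 104.640 mg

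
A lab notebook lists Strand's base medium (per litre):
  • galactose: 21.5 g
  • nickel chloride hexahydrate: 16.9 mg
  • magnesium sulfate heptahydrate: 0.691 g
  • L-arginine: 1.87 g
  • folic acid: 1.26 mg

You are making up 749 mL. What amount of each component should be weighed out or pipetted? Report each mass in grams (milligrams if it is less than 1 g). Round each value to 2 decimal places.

Scale factor = 749 mL / 1000 mL = 0.749.
galactose: 21.5 g × (749 mL / 1000 mL) = 16.10 g
nickel chloride hexahydrate: 16.9 mg × (749 mL / 1000 mL) = 12.66 mg
magnesium sulfate heptahydrate: 0.691 g × (749 mL / 1000 mL) = 0.517559 g = 517.56 mg
L-arginine: 1.87 g × (749 mL / 1000 mL) = 1.40 g
folic acid: 1.26 mg × (749 mL / 1000 mL) = 0.94 mg

galactose 16.10 g; nickel chloride hexahydrate 12.66 mg; magnesium sulfate heptahydrate 517.56 mg; L-arginine 1.40 g; folic acid 0.94 mg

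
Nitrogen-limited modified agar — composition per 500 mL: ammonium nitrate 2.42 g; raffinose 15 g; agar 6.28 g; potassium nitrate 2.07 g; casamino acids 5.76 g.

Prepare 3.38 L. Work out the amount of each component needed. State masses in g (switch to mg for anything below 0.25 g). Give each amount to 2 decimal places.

Ratio of target to recipe volume: 3380 / 500 = 6.76.
ammonium nitrate: 2.42 g × (3380 mL / 500 mL) = 16.36 g
raffinose: 15 g × (3380 mL / 500 mL) = 101.40 g
agar: 6.28 g × (3380 mL / 500 mL) = 42.45 g
potassium nitrate: 2.07 g × (3380 mL / 500 mL) = 13.99 g
casamino acids: 5.76 g × (3380 mL / 500 mL) = 38.94 g

ammonium nitrate 16.36 g; raffinose 101.40 g; agar 42.45 g; potassium nitrate 13.99 g; casamino acids 38.94 g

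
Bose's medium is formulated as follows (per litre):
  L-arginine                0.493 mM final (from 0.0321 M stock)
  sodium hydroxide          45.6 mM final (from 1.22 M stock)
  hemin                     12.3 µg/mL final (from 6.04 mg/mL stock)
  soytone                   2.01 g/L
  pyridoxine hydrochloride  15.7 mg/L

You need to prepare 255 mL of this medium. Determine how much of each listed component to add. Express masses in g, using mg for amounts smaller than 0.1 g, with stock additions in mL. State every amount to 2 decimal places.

L-arginine 3.92 mL; sodium hydroxide 9.53 mL; hemin 0.52 mL; soytone 0.51 g; pyridoxine hydrochloride 4.00 mg

Working volume: 255 mL = 0.255 L.
L-arginine: C1V1 = C2V2 → 0.493 mM × 255 mL ÷ 32.1 mM = 3.92 mL
sodium hydroxide: C1V1 = C2V2 → 45.6 mM × 255 mL ÷ 1220 mM = 9.53 mL
hemin: C1V1 = C2V2 → 12.3 µg/mL × 255 mL ÷ 6040 µg/mL = 0.52 mL
soytone: 2.01 g/L × 0.255 L = 0.51 g
pyridoxine hydrochloride: 15.7 mg/L × 0.255 L = 4.00 mg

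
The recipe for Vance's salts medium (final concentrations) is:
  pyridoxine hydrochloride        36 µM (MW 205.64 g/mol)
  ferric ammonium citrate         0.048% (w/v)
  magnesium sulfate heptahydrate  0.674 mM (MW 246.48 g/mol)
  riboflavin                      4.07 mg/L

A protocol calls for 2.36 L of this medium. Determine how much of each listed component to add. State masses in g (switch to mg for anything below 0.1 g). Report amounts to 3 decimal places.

pyridoxine hydrochloride 17.471 mg; ferric ammonium citrate 1.133 g; magnesium sulfate heptahydrate 0.392 g; riboflavin 9.605 mg

Scale factor relative to 1 L: 2.36.
pyridoxine hydrochloride: 36 µmol/L × 205.64 g/mol × 2.36 L ÷ 1000 = 17.471 mg
ferric ammonium citrate: 0.048 g per 100 mL × 2360 mL ÷ 100 = 1.133 g
magnesium sulfate heptahydrate: 0.674 mmol/L × 246.48 g/mol × 2.36 L ÷ 1000 = 0.392 g
riboflavin: 4.07 mg/L × 2.36 L = 9.605 mg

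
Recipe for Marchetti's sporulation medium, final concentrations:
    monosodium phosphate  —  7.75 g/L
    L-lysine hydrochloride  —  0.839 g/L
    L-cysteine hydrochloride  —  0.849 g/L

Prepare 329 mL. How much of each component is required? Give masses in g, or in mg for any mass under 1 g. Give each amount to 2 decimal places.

monosodium phosphate 2.55 g; L-lysine hydrochloride 276.03 mg; L-cysteine hydrochloride 279.32 mg

Working volume: 329 mL = 0.329 L.
monosodium phosphate: 7.75 g/L × 0.329 L = 2.55 g
L-lysine hydrochloride: 0.839 g/L × 0.329 L = 0.276031 g = 276.03 mg
L-cysteine hydrochloride: 0.849 g/L × 0.329 L = 0.279321 g = 279.32 mg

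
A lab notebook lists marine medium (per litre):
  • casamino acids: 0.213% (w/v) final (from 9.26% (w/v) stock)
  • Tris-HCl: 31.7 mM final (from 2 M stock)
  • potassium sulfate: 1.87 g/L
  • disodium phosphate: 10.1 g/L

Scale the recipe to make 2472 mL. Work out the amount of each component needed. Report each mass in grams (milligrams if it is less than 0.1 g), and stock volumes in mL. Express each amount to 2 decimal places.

Working volume: 2472 mL = 2.472 L.
casamino acids: dilute stock: 0.213% ÷ 9.26% × 2472 mL = 56.86 mL
Tris-HCl: dilute stock: 31.7 mM × 2472 mL ÷ 2000 mM = 39.18 mL
potassium sulfate: 1.87 g/L × 2.472 L = 4.62 g
disodium phosphate: 10.1 g/L × 2.472 L = 24.97 g

casamino acids 56.86 mL; Tris-HCl 39.18 mL; potassium sulfate 4.62 g; disodium phosphate 24.97 g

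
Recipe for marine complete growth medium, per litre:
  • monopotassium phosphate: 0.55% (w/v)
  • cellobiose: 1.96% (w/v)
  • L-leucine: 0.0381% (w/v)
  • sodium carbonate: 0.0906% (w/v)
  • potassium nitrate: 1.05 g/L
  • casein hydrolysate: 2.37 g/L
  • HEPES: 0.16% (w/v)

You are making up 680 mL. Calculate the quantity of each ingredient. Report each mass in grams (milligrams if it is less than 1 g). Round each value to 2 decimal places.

monopotassium phosphate 3.74 g; cellobiose 13.33 g; L-leucine 259.08 mg; sodium carbonate 616.08 mg; potassium nitrate 714.00 mg; casein hydrolysate 1.61 g; HEPES 1.09 g

Working volume: 680 mL = 0.68 L.
monopotassium phosphate: 0.55 g per 100 mL × 680 mL ÷ 100 = 3.74 g
cellobiose: 1.96% w/v = 19.6 g/L → 19.6 × 0.68 L = 13.33 g
L-leucine: 0.0381 g per 100 mL × 680 mL ÷ 100 = 0.25908 g = 259.08 mg
sodium carbonate: 0.0906% w/v = 0.906 g/L → 0.906 × 0.68 L = 0.61608 g = 616.08 mg
potassium nitrate: 1.05 g/L × 0.68 L = 0.714 g = 714.00 mg
casein hydrolysate: 2.37 g/L × 0.68 L = 1.61 g
HEPES: 0.16 g per 100 mL × 680 mL ÷ 100 = 1.09 g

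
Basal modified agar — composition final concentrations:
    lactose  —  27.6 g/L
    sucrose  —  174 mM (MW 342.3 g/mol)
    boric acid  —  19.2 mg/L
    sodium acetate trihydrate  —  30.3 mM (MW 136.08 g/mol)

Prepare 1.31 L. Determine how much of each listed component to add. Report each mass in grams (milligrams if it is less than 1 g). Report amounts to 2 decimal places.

lactose 36.16 g; sucrose 78.02 g; boric acid 25.15 mg; sodium acetate trihydrate 5.40 g

Scale factor relative to 1 L: 1.31.
lactose: 27.6 g/L × 1.31 L = 36.16 g
sucrose: 174 mmol/L × 342.3 g/mol × 1.31 L ÷ 1000 = 78.02 g
boric acid: 19.2 mg/L × 1.31 L = 25.15 mg
sodium acetate trihydrate: 30.3 mmol/L × 136.08 g/mol × 1.31 L ÷ 1000 = 5.40 g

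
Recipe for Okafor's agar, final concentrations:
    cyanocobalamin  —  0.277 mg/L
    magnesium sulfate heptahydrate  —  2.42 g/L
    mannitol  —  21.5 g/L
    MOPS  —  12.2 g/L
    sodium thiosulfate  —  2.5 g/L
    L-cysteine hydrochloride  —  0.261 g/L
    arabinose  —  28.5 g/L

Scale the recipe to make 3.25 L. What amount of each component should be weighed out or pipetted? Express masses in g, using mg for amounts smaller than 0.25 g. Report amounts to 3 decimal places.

Scale factor relative to 1 L: 3.25.
cyanocobalamin: 0.277 mg/L × 3.25 L = 0.900 mg
magnesium sulfate heptahydrate: 2.42 g/L × 3.25 L = 7.865 g
mannitol: 21.5 g/L × 3.25 L = 69.875 g
MOPS: 12.2 g/L × 3.25 L = 39.650 g
sodium thiosulfate: 2.5 g/L × 3.25 L = 8.125 g
L-cysteine hydrochloride: 0.261 g/L × 3.25 L = 0.848 g
arabinose: 28.5 g/L × 3.25 L = 92.625 g

cyanocobalamin 0.900 mg; magnesium sulfate heptahydrate 7.865 g; mannitol 69.875 g; MOPS 39.650 g; sodium thiosulfate 8.125 g; L-cysteine hydrochloride 0.848 g; arabinose 92.625 g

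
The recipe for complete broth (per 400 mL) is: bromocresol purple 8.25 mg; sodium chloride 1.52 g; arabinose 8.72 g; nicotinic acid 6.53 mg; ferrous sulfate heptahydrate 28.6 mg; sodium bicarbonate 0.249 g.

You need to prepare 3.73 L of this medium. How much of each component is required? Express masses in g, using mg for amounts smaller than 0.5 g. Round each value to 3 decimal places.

Ratio of target to recipe volume: 3730 / 400 = 9.325.
bromocresol purple: 8.25 mg × (3730 mL / 400 mL) = 76.931 mg
sodium chloride: 1.52 g × (3730 mL / 400 mL) = 14.174 g
arabinose: 8.72 g × (3730 mL / 400 mL) = 81.314 g
nicotinic acid: 6.53 mg × (3730 mL / 400 mL) = 60.892 mg
ferrous sulfate heptahydrate: 28.6 mg × (3730 mL / 400 mL) = 266.695 mg
sodium bicarbonate: 0.249 g × (3730 mL / 400 mL) = 2.322 g

bromocresol purple 76.931 mg; sodium chloride 14.174 g; arabinose 81.314 g; nicotinic acid 60.892 mg; ferrous sulfate heptahydrate 266.695 mg; sodium bicarbonate 2.322 g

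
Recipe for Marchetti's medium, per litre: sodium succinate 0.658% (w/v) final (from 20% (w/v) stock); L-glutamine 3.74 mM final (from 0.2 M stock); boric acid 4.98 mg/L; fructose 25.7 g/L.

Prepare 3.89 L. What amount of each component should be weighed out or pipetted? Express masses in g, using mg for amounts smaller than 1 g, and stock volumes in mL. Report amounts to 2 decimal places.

sodium succinate 127.98 mL; L-glutamine 72.74 mL; boric acid 19.37 mg; fructose 99.97 g

Scale factor relative to 1 L: 3.89.
sodium succinate: C1V1 = C2V2 → 0.658% ÷ 20% × 3890 mL = 127.98 mL
L-glutamine: dilute stock: 3.74 mM × 3890 mL ÷ 200 mM = 72.74 mL
boric acid: 4.98 mg/L × 3.89 L = 19.37 mg
fructose: 25.7 g/L × 3.89 L = 99.97 g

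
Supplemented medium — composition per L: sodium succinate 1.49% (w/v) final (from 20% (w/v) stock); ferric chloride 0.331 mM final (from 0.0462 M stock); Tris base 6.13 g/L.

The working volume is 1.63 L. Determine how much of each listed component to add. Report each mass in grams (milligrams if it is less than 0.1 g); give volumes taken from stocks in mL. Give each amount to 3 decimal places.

Scale factor relative to 1 L: 1.63.
sodium succinate: dilute stock: 1.49% ÷ 20% × 1630 mL = 121.435 mL
ferric chloride: V = C2·V2/C1 = 0.331 mM × 1630 mL ÷ 46.2 mM = 11.678 mL
Tris base: 6.13 g/L × 1.63 L = 9.992 g

sodium succinate 121.435 mL; ferric chloride 11.678 mL; Tris base 9.992 g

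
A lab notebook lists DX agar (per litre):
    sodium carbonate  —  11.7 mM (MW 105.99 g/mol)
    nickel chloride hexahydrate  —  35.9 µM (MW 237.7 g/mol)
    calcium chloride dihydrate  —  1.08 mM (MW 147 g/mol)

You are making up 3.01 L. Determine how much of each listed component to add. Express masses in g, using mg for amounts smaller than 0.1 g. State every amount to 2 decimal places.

sodium carbonate 3.73 g; nickel chloride hexahydrate 25.69 mg; calcium chloride dihydrate 0.48 g

Scale factor relative to 1 L: 3.01.
sodium carbonate: 11.7 mmol/L × 105.99 g/mol × 3.01 L ÷ 1000 = 3.73 g
nickel chloride hexahydrate: 35.9 µmol/L × 237.7 g/mol × 3.01 L ÷ 1000 = 25.69 mg
calcium chloride dihydrate: 1.08 mmol/L × 147 g/mol × 3.01 L ÷ 1000 = 0.48 g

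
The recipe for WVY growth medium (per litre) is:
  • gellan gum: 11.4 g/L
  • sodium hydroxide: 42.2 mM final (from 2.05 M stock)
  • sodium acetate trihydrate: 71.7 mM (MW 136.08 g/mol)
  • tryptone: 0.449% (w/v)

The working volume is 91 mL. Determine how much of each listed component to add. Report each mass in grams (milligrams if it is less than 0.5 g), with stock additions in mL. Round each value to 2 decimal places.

gellan gum 1.04 g; sodium hydroxide 1.87 mL; sodium acetate trihydrate 0.89 g; tryptone 408.59 mg

Target volume = 91 mL = 0.091 L.
gellan gum: 11.4 g/L × 0.091 L = 1.04 g
sodium hydroxide: C1V1 = C2V2 → 42.2 mM × 91 mL ÷ 2050 mM = 1.87 mL
sodium acetate trihydrate: 71.7 mmol/L × 136.08 g/mol × 0.091 L ÷ 1000 = 0.89 g
tryptone: 0.449 g per 100 mL × 91 mL ÷ 100 = 0.40859 g = 408.59 mg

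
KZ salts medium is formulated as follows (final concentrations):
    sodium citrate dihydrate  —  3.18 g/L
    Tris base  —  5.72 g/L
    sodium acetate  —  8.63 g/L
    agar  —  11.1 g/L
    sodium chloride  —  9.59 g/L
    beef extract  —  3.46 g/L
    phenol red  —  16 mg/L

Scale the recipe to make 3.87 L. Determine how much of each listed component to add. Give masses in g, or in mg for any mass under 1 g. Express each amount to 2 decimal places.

Working volume: 3.87 L.
sodium citrate dihydrate: 3.18 g/L × 3.87 L = 12.31 g
Tris base: 5.72 g/L × 3.87 L = 22.14 g
sodium acetate: 8.63 g/L × 3.87 L = 33.40 g
agar: 11.1 g/L × 3.87 L = 42.96 g
sodium chloride: 9.59 g/L × 3.87 L = 37.11 g
beef extract: 3.46 g/L × 3.87 L = 13.39 g
phenol red: 16 mg/L × 3.87 L = 61.92 mg

sodium citrate dihydrate 12.31 g; Tris base 22.14 g; sodium acetate 33.40 g; agar 42.96 g; sodium chloride 37.11 g; beef extract 13.39 g; phenol red 61.92 mg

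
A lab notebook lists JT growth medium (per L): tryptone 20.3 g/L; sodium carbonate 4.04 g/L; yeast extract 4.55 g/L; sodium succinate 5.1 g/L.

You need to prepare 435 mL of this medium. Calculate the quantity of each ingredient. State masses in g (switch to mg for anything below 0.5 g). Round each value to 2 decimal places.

Target volume = 435 mL = 0.435 L.
tryptone: 20.3 g/L × 0.435 L = 8.83 g
sodium carbonate: 4.04 g/L × 0.435 L = 1.76 g
yeast extract: 4.55 g/L × 0.435 L = 1.98 g
sodium succinate: 5.1 g/L × 0.435 L = 2.22 g

tryptone 8.83 g; sodium carbonate 1.76 g; yeast extract 1.98 g; sodium succinate 2.22 g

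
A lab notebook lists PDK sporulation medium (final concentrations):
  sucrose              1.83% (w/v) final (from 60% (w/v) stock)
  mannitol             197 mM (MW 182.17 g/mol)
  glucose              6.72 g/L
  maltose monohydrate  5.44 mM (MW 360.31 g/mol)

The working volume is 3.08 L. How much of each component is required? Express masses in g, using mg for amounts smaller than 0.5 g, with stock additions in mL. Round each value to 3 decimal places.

sucrose 93.940 mL; mannitol 110.533 g; glucose 20.698 g; maltose monohydrate 6.037 g

Working volume: 3.08 L.
sucrose: dilute stock: 1.83% ÷ 60% × 3080 mL = 93.940 mL
mannitol: 197 mmol/L × 182.17 g/mol × 3.08 L ÷ 1000 = 110.533 g
glucose: 6.72 g/L × 3.08 L = 20.698 g
maltose monohydrate: 5.44 mmol/L × 360.31 g/mol × 3.08 L ÷ 1000 = 6.037 g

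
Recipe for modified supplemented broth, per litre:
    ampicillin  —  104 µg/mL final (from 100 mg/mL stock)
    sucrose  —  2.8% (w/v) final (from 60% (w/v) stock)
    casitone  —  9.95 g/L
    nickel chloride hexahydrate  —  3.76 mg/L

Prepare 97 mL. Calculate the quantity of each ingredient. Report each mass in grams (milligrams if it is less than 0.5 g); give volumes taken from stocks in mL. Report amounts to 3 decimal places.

Target volume = 97 mL = 0.097 L.
ampicillin: dilute stock: 104 µg/mL × 97 mL ÷ 100000 µg/mL = 0.101 mL
sucrose: C1V1 = C2V2 → 2.8% ÷ 60% × 97 mL = 4.527 mL
casitone: 9.95 g/L × 0.097 L = 0.965 g
nickel chloride hexahydrate: 3.76 mg/L × 0.097 L = 0.365 mg

ampicillin 0.101 mL; sucrose 4.527 mL; casitone 0.965 g; nickel chloride hexahydrate 0.365 mg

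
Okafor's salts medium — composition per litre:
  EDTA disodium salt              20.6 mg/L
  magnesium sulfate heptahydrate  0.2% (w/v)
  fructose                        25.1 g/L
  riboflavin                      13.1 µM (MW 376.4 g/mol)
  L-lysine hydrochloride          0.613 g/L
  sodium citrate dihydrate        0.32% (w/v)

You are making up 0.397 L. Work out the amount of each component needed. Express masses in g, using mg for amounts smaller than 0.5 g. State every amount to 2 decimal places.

Working volume: 0.397 L.
EDTA disodium salt: 20.6 mg/L × 0.397 L = 8.18 mg
magnesium sulfate heptahydrate: 0.2 g per 100 mL × 397 mL ÷ 100 = 0.79 g
fructose: 25.1 g/L × 0.397 L = 9.96 g
riboflavin: 13.1 µmol/L × 376.4 g/mol × 0.397 L ÷ 1000 = 1.96 mg
L-lysine hydrochloride: 0.613 g/L × 0.397 L = 0.243361 g = 243.36 mg
sodium citrate dihydrate: 0.32% w/v = 3.2 g/L → 3.2 × 0.397 L = 1.27 g

EDTA disodium salt 8.18 mg; magnesium sulfate heptahydrate 0.79 g; fructose 9.96 g; riboflavin 1.96 mg; L-lysine hydrochloride 243.36 mg; sodium citrate dihydrate 1.27 g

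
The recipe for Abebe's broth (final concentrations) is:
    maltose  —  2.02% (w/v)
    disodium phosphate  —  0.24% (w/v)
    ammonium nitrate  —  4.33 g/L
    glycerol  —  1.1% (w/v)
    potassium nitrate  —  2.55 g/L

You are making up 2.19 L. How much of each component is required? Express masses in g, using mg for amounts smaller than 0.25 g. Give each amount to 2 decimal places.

Working volume: 2.19 L.
maltose: 2.02 g per 100 mL × 2190 mL ÷ 100 = 44.24 g
disodium phosphate: 0.24% w/v = 2.4 g/L → 2.4 × 2.19 L = 5.26 g
ammonium nitrate: 4.33 g/L × 2.19 L = 9.48 g
glycerol: 1.1% w/v = 11 g/L → 11 × 2.19 L = 24.09 g
potassium nitrate: 2.55 g/L × 2.19 L = 5.58 g

maltose 44.24 g; disodium phosphate 5.26 g; ammonium nitrate 9.48 g; glycerol 24.09 g; potassium nitrate 5.58 g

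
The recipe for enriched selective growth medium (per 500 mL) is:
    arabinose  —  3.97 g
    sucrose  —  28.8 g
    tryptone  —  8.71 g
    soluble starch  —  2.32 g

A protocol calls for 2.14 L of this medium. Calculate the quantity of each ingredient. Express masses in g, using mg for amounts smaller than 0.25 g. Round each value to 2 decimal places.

Ratio of target to recipe volume: 2140 / 500 = 4.28.
arabinose: 3.97 g × (2140 mL / 500 mL) = 16.99 g
sucrose: 28.8 g × (2140 mL / 500 mL) = 123.26 g
tryptone: 8.71 g × (2140 mL / 500 mL) = 37.28 g
soluble starch: 2.32 g × (2140 mL / 500 mL) = 9.93 g

arabinose 16.99 g; sucrose 123.26 g; tryptone 37.28 g; soluble starch 9.93 g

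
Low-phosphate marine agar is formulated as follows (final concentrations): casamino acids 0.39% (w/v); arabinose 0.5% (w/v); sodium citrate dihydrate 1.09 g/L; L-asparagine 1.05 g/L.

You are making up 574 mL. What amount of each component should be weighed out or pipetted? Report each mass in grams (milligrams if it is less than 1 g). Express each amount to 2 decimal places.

Scale factor relative to 1 L: 0.574.
casamino acids: 0.39% w/v = 3.9 g/L → 3.9 × 0.574 L = 2.24 g
arabinose: 0.5 g per 100 mL × 574 mL ÷ 100 = 2.87 g
sodium citrate dihydrate: 1.09 g/L × 0.574 L = 0.62566 g = 625.66 mg
L-asparagine: 1.05 g/L × 0.574 L = 0.6027 g = 602.70 mg

casamino acids 2.24 g; arabinose 2.87 g; sodium citrate dihydrate 625.66 mg; L-asparagine 602.70 mg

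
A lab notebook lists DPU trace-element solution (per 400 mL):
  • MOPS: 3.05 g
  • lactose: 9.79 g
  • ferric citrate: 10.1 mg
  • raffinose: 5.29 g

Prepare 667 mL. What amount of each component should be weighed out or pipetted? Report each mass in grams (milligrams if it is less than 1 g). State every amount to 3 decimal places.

Scale factor = 667 mL / 400 mL = 1.6675.
MOPS: 3.05 g × (667 mL / 400 mL) = 5.086 g
lactose: 9.79 g × (667 mL / 400 mL) = 16.325 g
ferric citrate: 10.1 mg × (667 mL / 400 mL) = 16.842 mg
raffinose: 5.29 g × (667 mL / 400 mL) = 8.821 g

MOPS 5.086 g; lactose 16.325 g; ferric citrate 16.842 mg; raffinose 8.821 g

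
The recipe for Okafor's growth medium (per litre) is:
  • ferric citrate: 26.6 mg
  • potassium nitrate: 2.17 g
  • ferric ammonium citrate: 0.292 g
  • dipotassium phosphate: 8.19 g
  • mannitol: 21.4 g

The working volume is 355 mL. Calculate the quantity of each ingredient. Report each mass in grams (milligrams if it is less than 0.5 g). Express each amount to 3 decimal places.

ferric citrate 9.443 mg; potassium nitrate 0.770 g; ferric ammonium citrate 103.660 mg; dipotassium phosphate 2.907 g; mannitol 7.597 g

Scale factor = 355 mL / 1000 mL = 0.355.
ferric citrate: 26.6 mg × (355 mL / 1000 mL) = 9.443 mg
potassium nitrate: 2.17 g × (355 mL / 1000 mL) = 0.770 g
ferric ammonium citrate: 0.292 g × (355 mL / 1000 mL) = 0.10366 g = 103.660 mg
dipotassium phosphate: 8.19 g × (355 mL / 1000 mL) = 2.907 g
mannitol: 21.4 g × (355 mL / 1000 mL) = 7.597 g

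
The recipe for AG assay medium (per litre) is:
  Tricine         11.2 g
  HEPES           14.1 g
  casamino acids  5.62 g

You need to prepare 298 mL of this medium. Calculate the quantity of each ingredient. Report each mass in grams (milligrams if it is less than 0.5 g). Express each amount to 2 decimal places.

Ratio of target to recipe volume: 298 / 1000 = 0.298.
Tricine: 11.2 g × (298 mL / 1000 mL) = 3.34 g
HEPES: 14.1 g × (298 mL / 1000 mL) = 4.20 g
casamino acids: 5.62 g × (298 mL / 1000 mL) = 1.67 g

Tricine 3.34 g; HEPES 4.20 g; casamino acids 1.67 g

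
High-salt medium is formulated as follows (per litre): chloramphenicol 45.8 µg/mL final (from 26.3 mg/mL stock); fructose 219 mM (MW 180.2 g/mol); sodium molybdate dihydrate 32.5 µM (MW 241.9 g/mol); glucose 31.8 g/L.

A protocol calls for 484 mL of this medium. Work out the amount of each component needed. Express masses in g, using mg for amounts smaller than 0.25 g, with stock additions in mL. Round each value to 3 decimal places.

Scale factor relative to 1 L: 0.484.
chloramphenicol: C1V1 = C2V2 → 45.8 µg/mL × 484 mL ÷ 26300 µg/mL = 0.843 mL
fructose: 219 mmol/L × 180.2 g/mol × 0.484 L ÷ 1000 = 19.100 g
sodium molybdate dihydrate: 32.5 µmol/L × 241.9 g/mol × 0.484 L ÷ 1000 = 3.805 mg
glucose: 31.8 g/L × 0.484 L = 15.391 g

chloramphenicol 0.843 mL; fructose 19.100 g; sodium molybdate dihydrate 3.805 mg; glucose 15.391 g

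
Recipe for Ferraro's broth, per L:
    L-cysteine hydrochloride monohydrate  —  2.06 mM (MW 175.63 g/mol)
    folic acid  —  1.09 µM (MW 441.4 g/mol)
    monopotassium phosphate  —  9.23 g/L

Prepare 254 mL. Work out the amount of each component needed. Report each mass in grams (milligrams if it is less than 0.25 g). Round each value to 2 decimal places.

Target volume = 254 mL = 0.254 L.
L-cysteine hydrochloride monohydrate: 2.06 mmol/L × 175.63 mg/mmol × 0.254 L = 91.90 mg
folic acid: 1.09 µmol/L × 441.4 g/mol × 0.254 L ÷ 1000 = 0.12 mg
monopotassium phosphate: 9.23 g/L × 0.254 L = 2.34 g

L-cysteine hydrochloride monohydrate 91.90 mg; folic acid 0.12 mg; monopotassium phosphate 2.34 g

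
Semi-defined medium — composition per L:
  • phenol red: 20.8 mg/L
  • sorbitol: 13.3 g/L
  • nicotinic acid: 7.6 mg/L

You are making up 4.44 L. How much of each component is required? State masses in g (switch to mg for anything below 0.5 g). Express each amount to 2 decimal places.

phenol red 92.35 mg; sorbitol 59.05 g; nicotinic acid 33.74 mg

Scale factor relative to 1 L: 4.44.
phenol red: 20.8 mg/L × 4.44 L = 92.35 mg
sorbitol: 13.3 g/L × 4.44 L = 59.05 g
nicotinic acid: 7.6 mg/L × 4.44 L = 33.74 mg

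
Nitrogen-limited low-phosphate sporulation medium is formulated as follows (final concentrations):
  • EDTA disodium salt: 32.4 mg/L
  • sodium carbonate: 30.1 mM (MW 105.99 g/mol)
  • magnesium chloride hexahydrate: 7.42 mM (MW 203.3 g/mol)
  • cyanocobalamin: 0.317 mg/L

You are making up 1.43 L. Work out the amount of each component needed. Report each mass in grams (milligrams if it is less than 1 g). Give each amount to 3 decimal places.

EDTA disodium salt 46.332 mg; sodium carbonate 4.562 g; magnesium chloride hexahydrate 2.157 g; cyanocobalamin 0.453 mg

Scale factor relative to 1 L: 1.43.
EDTA disodium salt: 32.4 mg/L × 1.43 L = 46.332 mg
sodium carbonate: 30.1 mmol/L × 105.99 g/mol × 1.43 L ÷ 1000 = 4.562 g
magnesium chloride hexahydrate: 7.42 mmol/L × 203.3 g/mol × 1.43 L ÷ 1000 = 2.157 g
cyanocobalamin: 0.317 mg/L × 1.43 L = 0.453 mg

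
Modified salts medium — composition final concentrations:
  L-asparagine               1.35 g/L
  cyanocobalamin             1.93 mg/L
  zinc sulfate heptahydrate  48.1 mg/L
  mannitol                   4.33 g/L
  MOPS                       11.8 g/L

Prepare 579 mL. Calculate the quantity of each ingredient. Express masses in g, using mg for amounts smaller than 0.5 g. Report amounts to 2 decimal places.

L-asparagine 0.78 g; cyanocobalamin 1.12 mg; zinc sulfate heptahydrate 27.85 mg; mannitol 2.51 g; MOPS 6.83 g

Scale factor relative to 1 L: 0.579.
L-asparagine: 1.35 g/L × 0.579 L = 0.78 g
cyanocobalamin: 1.93 mg/L × 0.579 L = 1.12 mg
zinc sulfate heptahydrate: 48.1 mg/L × 0.579 L = 27.85 mg
mannitol: 4.33 g/L × 0.579 L = 2.51 g
MOPS: 11.8 g/L × 0.579 L = 6.83 g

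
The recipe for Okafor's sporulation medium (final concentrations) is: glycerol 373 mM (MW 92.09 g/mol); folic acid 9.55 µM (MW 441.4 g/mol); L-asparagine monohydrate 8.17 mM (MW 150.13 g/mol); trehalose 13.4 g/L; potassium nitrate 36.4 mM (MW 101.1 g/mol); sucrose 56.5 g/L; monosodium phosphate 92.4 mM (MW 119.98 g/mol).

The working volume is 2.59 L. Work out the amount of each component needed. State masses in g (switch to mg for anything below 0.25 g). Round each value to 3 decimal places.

glycerol 88.965 g; folic acid 10.918 mg; L-asparagine monohydrate 3.177 g; trehalose 34.706 g; potassium nitrate 9.531 g; sucrose 146.335 g; monosodium phosphate 28.713 g

Scale factor relative to 1 L: 2.59.
glycerol: 373 mmol/L × 92.09 g/mol × 2.59 L ÷ 1000 = 88.965 g
folic acid: 9.55 µmol/L × 441.4 g/mol × 2.59 L ÷ 1000 = 10.918 mg
L-asparagine monohydrate: 8.17 mmol/L × 150.13 g/mol × 2.59 L ÷ 1000 = 3.177 g
trehalose: 13.4 g/L × 2.59 L = 34.706 g
potassium nitrate: 36.4 mmol/L × 101.1 g/mol × 2.59 L ÷ 1000 = 9.531 g
sucrose: 56.5 g/L × 2.59 L = 146.335 g
monosodium phosphate: 92.4 mmol/L × 119.98 g/mol × 2.59 L ÷ 1000 = 28.713 g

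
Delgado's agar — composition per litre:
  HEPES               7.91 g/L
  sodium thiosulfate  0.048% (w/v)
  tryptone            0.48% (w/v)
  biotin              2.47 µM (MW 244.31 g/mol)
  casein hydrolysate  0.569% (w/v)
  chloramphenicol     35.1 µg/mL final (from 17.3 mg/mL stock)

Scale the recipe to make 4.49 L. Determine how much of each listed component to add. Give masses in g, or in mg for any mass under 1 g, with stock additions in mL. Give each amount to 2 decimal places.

Scale factor relative to 1 L: 4.49.
HEPES: 7.91 g/L × 4.49 L = 35.52 g
sodium thiosulfate: 0.048 g per 100 mL × 4490 mL ÷ 100 = 2.16 g
tryptone: 0.48% w/v = 4.8 g/L → 4.8 × 4.49 L = 21.55 g
biotin: 2.47 µmol/L × 244.31 g/mol × 4.49 L ÷ 1000 = 2.71 mg
casein hydrolysate: 0.569% w/v = 5.69 g/L → 5.69 × 4.49 L = 25.55 g
chloramphenicol: dilute stock: 35.1 µg/mL × 4490 mL ÷ 17300 µg/mL = 9.11 mL

HEPES 35.52 g; sodium thiosulfate 2.16 g; tryptone 21.55 g; biotin 2.71 mg; casein hydrolysate 25.55 g; chloramphenicol 9.11 mL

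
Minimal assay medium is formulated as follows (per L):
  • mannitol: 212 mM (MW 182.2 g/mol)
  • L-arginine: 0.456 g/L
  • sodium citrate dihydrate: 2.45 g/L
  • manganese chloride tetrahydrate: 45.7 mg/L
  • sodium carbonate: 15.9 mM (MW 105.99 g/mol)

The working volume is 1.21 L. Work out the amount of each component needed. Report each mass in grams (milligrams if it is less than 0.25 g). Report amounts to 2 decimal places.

mannitol 46.74 g; L-arginine 0.55 g; sodium citrate dihydrate 2.96 g; manganese chloride tetrahydrate 55.30 mg; sodium carbonate 2.04 g

Scale factor relative to 1 L: 1.21.
mannitol: 212 mmol/L × 182.2 g/mol × 1.21 L ÷ 1000 = 46.74 g
L-arginine: 0.456 g/L × 1.21 L = 0.55 g
sodium citrate dihydrate: 2.45 g/L × 1.21 L = 2.96 g
manganese chloride tetrahydrate: 45.7 mg/L × 1.21 L = 55.30 mg
sodium carbonate: 15.9 mmol/L × 105.99 g/mol × 1.21 L ÷ 1000 = 2.04 g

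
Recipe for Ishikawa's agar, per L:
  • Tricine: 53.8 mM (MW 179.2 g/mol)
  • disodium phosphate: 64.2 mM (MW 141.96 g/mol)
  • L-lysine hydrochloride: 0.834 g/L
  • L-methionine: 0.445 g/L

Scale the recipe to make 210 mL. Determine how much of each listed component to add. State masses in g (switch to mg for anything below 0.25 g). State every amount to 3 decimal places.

Tricine 2.025 g; disodium phosphate 1.914 g; L-lysine hydrochloride 175.140 mg; L-methionine 93.450 mg

Scale factor relative to 1 L: 0.21.
Tricine: 53.8 mmol/L × 179.2 g/mol × 0.21 L ÷ 1000 = 2.025 g
disodium phosphate: 64.2 mmol/L × 141.96 g/mol × 0.21 L ÷ 1000 = 1.914 g
L-lysine hydrochloride: 0.834 g/L × 0.21 L = 0.17514 g = 175.140 mg
L-methionine: 0.445 g/L × 0.21 L = 0.09345 g = 93.450 mg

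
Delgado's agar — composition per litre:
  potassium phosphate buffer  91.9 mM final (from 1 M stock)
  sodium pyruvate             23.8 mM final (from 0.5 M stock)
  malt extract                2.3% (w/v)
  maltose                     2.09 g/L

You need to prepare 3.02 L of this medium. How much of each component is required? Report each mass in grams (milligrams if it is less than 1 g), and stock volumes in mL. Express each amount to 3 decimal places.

potassium phosphate buffer 277.538 mL; sodium pyruvate 143.752 mL; malt extract 69.460 g; maltose 6.312 g

Scale factor relative to 1 L: 3.02.
potassium phosphate buffer: dilute stock: 91.9 mM × 3020 mL ÷ 1000 mM = 277.538 mL
sodium pyruvate: C1V1 = C2V2 → 23.8 mM × 3020 mL ÷ 500 mM = 143.752 mL
malt extract: 2.3 g per 100 mL × 3020 mL ÷ 100 = 69.460 g
maltose: 2.09 g/L × 3.02 L = 6.312 g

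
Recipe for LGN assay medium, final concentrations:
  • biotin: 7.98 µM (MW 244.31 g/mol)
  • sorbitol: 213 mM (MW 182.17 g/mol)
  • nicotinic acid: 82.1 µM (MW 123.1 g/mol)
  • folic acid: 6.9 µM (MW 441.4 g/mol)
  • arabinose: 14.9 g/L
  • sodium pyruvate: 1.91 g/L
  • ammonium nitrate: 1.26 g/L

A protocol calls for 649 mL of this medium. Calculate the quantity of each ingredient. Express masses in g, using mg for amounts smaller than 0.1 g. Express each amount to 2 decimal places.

Scale factor relative to 1 L: 0.649.
biotin: 7.98 µmol/L × 244.31 g/mol × 0.649 L ÷ 1000 = 1.27 mg
sorbitol: 213 mmol/L × 182.17 g/mol × 0.649 L ÷ 1000 = 25.18 g
nicotinic acid: 82.1 µmol/L × 123.1 g/mol × 0.649 L ÷ 1000 = 6.56 mg
folic acid: 6.9 µmol/L × 441.4 g/mol × 0.649 L ÷ 1000 = 1.98 mg
arabinose: 14.9 g/L × 0.649 L = 9.67 g
sodium pyruvate: 1.91 g/L × 0.649 L = 1.24 g
ammonium nitrate: 1.26 g/L × 0.649 L = 0.82 g

biotin 1.27 mg; sorbitol 25.18 g; nicotinic acid 6.56 mg; folic acid 1.98 mg; arabinose 9.67 g; sodium pyruvate 1.24 g; ammonium nitrate 0.82 g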